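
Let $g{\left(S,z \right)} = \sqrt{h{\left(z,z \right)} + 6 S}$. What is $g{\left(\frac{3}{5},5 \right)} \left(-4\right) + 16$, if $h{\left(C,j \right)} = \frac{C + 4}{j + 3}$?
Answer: $16 - \frac{3 \sqrt{210}}{5} \approx 7.3052$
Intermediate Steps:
$h{\left(C,j \right)} = \frac{4 + C}{3 + j}$
$g{\left(S,z \right)} = \sqrt{6 S + \frac{4 + z}{3 + z}}$ ($g{\left(S,z \right)} = \sqrt{\frac{4 + z}{3 + z} + 6 S} = \sqrt{6 S + \frac{4 + z}{3 + z}}$)
$g{\left(\frac{3}{5},5 \right)} \left(-4\right) + 16 = \sqrt{\frac{4 + 5 + 6 \cdot \frac{3}{5} \left(3 + 5\right)}{3 + 5}} \left(-4\right) + 16 = \sqrt{\frac{4 + 5 + 6 \cdot 3 \cdot \frac{1}{5} \cdot 8}{8}} \left(-4\right) + 16 = \sqrt{\frac{4 + 5 + 6 \cdot \frac{3}{5} \cdot 8}{8}} \left(-4\right) + 16 = \sqrt{\frac{4 + 5 + \frac{144}{5}}{8}} \left(-4\right) + 16 = \sqrt{\frac{1}{8} \cdot \frac{189}{5}} \left(-4\right) + 16 = \sqrt{\frac{189}{40}} \left(-4\right) + 16 = \frac{3 \sqrt{210}}{20} \left(-4\right) + 16 = - \frac{3 \sqrt{210}}{5} + 16 = 16 - \frac{3 \sqrt{210}}{5}$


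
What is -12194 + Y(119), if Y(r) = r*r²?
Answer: 1672965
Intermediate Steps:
Y(r) = r³
-12194 + Y(119) = -12194 + 119³ = -12194 + 1685159 = 1672965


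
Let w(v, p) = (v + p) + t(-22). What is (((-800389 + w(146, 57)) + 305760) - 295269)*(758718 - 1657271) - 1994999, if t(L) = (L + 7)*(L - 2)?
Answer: 709257337256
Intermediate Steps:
t(L) = (-2 + L)*(7 + L) (t(L) = (7 + L)*(-2 + L) = (-2 + L)*(7 + L))
w(v, p) = 360 + p + v (w(v, p) = (v + p) + (-14 + (-22)**2 + 5*(-22)) = (p + v) + (-14 + 484 - 110) = (p + v) + 360 = 360 + p + v)
(((-800389 + w(146, 57)) + 305760) - 295269)*(758718 - 1657271) - 1994999 = (((-800389 + (360 + 57 + 146)) + 305760) - 295269)*(758718 - 1657271) - 1994999 = (((-800389 + 563) + 305760) - 295269)*(-898553) - 1994999 = ((-799826 + 305760) - 295269)*(-898553) - 1994999 = (-494066 - 295269)*(-898553) - 1994999 = -789335*(-898553) - 1994999 = 709259332255 - 1994999 = 709257337256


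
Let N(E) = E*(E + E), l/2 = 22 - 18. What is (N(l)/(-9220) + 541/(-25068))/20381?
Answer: -2049181/1177649642940 ≈ -1.7401e-6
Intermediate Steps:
l = 8 (l = 2*(22 - 18) = 2*4 = 8)
N(E) = 2*E² (N(E) = E*(2*E) = 2*E²)
(N(l)/(-9220) + 541/(-25068))/20381 = ((2*8²)/(-9220) + 541/(-25068))/20381 = ((2*64)*(-1/9220) + 541*(-1/25068))*(1/20381) = (128*(-1/9220) - 541/25068)*(1/20381) = (-32/2305 - 541/25068)*(1/20381) = -2049181/57781740*1/20381 = -2049181/1177649642940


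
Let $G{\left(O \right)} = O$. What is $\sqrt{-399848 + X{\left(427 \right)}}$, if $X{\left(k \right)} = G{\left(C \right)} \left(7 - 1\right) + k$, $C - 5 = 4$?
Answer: $i \sqrt{399367} \approx 631.96 i$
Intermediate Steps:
$C = 9$ ($C = 5 + 4 = 9$)
$X{\left(k \right)} = 54 + k$ ($X{\left(k \right)} = 9 \left(7 - 1\right) + k = 9 \cdot 6 + k = 54 + k$)
$\sqrt{-399848 + X{\left(427 \right)}} = \sqrt{-399848 + \left(54 + 427\right)} = \sqrt{-399848 + 481} = \sqrt{-399367} = i \sqrt{399367}$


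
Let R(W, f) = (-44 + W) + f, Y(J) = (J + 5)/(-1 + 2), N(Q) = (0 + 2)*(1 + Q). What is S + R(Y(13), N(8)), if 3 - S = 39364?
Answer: -39369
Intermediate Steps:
S = -39361 (S = 3 - 1*39364 = 3 - 39364 = -39361)
N(Q) = 2 + 2*Q (N(Q) = 2*(1 + Q) = 2 + 2*Q)
Y(J) = 5 + J (Y(J) = (5 + J)/1 = (5 + J)*1 = 5 + J)
R(W, f) = -44 + W + f
S + R(Y(13), N(8)) = -39361 + (-44 + (5 + 13) + (2 + 2*8)) = -39361 + (-44 + 18 + (2 + 16)) = -39361 + (-44 + 18 + 18) = -39361 - 8 = -39369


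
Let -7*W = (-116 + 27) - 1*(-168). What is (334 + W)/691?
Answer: 2259/4837 ≈ 0.46702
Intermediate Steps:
W = -79/7 (W = -((-116 + 27) - 1*(-168))/7 = -(-89 + 168)/7 = -⅐*79 = -79/7 ≈ -11.286)
(334 + W)/691 = (334 - 79/7)/691 = (2259/7)*(1/691) = 2259/4837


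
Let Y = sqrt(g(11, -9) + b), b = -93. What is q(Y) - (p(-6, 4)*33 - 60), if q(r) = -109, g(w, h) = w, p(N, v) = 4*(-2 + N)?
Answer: 1007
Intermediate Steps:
p(N, v) = -8 + 4*N
Y = I*sqrt(82) (Y = sqrt(11 - 93) = sqrt(-82) = I*sqrt(82) ≈ 9.0554*I)
q(Y) - (p(-6, 4)*33 - 60) = -109 - ((-8 + 4*(-6))*33 - 60) = -109 - ((-8 - 24)*33 - 60) = -109 - (-32*33 - 60) = -109 - (-1056 - 60) = -109 - 1*(-1116) = -109 + 1116 = 1007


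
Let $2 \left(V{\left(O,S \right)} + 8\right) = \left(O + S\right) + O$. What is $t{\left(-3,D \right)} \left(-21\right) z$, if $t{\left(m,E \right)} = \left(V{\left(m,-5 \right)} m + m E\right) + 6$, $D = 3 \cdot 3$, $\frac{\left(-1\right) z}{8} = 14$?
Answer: $45864$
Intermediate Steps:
$V{\left(O,S \right)} = -8 + O + \frac{S}{2}$ ($V{\left(O,S \right)} = -8 + \frac{\left(O + S\right) + O}{2} = -8 + \frac{S + 2 O}{2} = -8 + \left(O + \frac{S}{2}\right) = -8 + O + \frac{S}{2}$)
$z = -112$ ($z = \left(-8\right) 14 = -112$)
$D = 9$
$t{\left(m,E \right)} = 6 + E m + m \left(- \frac{21}{2} + m\right)$ ($t{\left(m,E \right)} = \left(\left(-8 + m + \frac{1}{2} \left(-5\right)\right) m + m E\right) + 6 = \left(\left(-8 + m - \frac{5}{2}\right) m + E m\right) + 6 = \left(\left(- \frac{21}{2} + m\right) m + E m\right) + 6 = \left(m \left(- \frac{21}{2} + m\right) + E m\right) + 6 = \left(E m + m \left(- \frac{21}{2} + m\right)\right) + 6 = 6 + E m + m \left(- \frac{21}{2} + m\right)$)
$t{\left(-3,D \right)} \left(-21\right) z = \left(6 + \left(-3\right)^{2} - - \frac{63}{2} + 9 \left(-3\right)\right) \left(-21\right) \left(-112\right) = \left(6 + 9 + \frac{63}{2} - 27\right) \left(-21\right) \left(-112\right) = \frac{39}{2} \left(-21\right) \left(-112\right) = \left(- \frac{819}{2}\right) \left(-112\right) = 45864$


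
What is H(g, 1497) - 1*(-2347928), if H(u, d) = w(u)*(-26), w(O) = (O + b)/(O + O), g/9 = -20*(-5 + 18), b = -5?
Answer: 84524939/36 ≈ 2.3479e+6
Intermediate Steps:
g = -2340 (g = 9*(-20*(-5 + 18)) = 9*(-20*13) = 9*(-260) = -2340)
w(O) = (-5 + O)/(2*O) (w(O) = (O - 5)/(O + O) = (-5 + O)/((2*O)) = (-5 + O)*(1/(2*O)) = (-5 + O)/(2*O))
H(u, d) = -13*(-5 + u)/u (H(u, d) = ((-5 + u)/(2*u))*(-26) = -13*(-5 + u)/u)
H(g, 1497) - 1*(-2347928) = (-13 + 65/(-2340)) - 1*(-2347928) = (-13 + 65*(-1/2340)) + 2347928 = (-13 - 1/36) + 2347928 = -469/36 + 2347928 = 84524939/36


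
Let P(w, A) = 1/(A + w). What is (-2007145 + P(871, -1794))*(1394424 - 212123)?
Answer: -2190324727197636/923 ≈ -2.3730e+12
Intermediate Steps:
(-2007145 + P(871, -1794))*(1394424 - 212123) = (-2007145 + 1/(-1794 + 871))*(1394424 - 212123) = (-2007145 + 1/(-923))*1182301 = (-2007145 - 1/923)*1182301 = -1852594836/923*1182301 = -2190324727197636/923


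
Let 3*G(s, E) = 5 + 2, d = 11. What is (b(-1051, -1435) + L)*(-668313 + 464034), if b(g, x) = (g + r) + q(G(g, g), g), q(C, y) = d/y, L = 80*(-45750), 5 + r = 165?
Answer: 785983155618108/1051 ≈ 7.4784e+11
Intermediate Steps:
r = 160 (r = -5 + 165 = 160)
L = -3660000
G(s, E) = 7/3 (G(s, E) = (5 + 2)/3 = (1/3)*7 = 7/3)
q(C, y) = 11/y
b(g, x) = 160 + g + 11/g (b(g, x) = (g + 160) + 11/g = (160 + g) + 11/g = 160 + g + 11/g)
(b(-1051, -1435) + L)*(-668313 + 464034) = ((160 - 1051 + 11/(-1051)) - 3660000)*(-668313 + 464034) = ((160 - 1051 + 11*(-1/1051)) - 3660000)*(-204279) = ((160 - 1051 - 11/1051) - 3660000)*(-204279) = (-936452/1051 - 3660000)*(-204279) = -3847596452/1051*(-204279) = 785983155618108/1051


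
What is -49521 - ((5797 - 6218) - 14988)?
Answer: -34112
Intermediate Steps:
-49521 - ((5797 - 6218) - 14988) = -49521 - (-421 - 14988) = -49521 - 1*(-15409) = -49521 + 15409 = -34112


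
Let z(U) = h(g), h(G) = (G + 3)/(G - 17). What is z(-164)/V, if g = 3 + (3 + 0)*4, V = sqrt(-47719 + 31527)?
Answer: 9*I*sqrt(253)/2024 ≈ 0.070728*I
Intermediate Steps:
V = 8*I*sqrt(253) (V = sqrt(-16192) = 8*I*sqrt(253) ≈ 127.25*I)
g = 15 (g = 3 + 3*4 = 3 + 12 = 15)
h(G) = (3 + G)/(-17 + G)
z(U) = -9 (z(U) = (3 + 15)/(-17 + 15) = 18/(-2) = -1/2*18 = -9)
z(-164)/V = -9*(-I*sqrt(253)/2024) = -(-9)*I*sqrt(253)/2024 = 9*I*sqrt(253)/2024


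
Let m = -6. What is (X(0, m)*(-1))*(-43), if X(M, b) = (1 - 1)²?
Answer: 0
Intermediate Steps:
X(M, b) = 0 (X(M, b) = 0² = 0)
(X(0, m)*(-1))*(-43) = (0*(-1))*(-43) = 0*(-43) = 0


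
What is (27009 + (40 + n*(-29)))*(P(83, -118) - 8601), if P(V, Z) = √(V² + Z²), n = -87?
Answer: -254348772 + 29572*√20813 ≈ -2.5008e+8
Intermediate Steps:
(27009 + (40 + n*(-29)))*(P(83, -118) - 8601) = (27009 + (40 - 87*(-29)))*(√(83² + (-118)²) - 8601) = (27009 + (40 + 2523))*(√(6889 + 13924) - 8601) = (27009 + 2563)*(√20813 - 8601) = 29572*(-8601 + √20813) = -254348772 + 29572*√20813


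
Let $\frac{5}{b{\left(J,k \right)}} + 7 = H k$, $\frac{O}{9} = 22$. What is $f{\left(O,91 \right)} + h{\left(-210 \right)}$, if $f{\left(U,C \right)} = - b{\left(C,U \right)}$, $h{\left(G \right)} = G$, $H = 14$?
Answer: $- \frac{116131}{553} \approx -210.0$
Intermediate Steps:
$O = 198$ ($O = 9 \cdot 22 = 198$)
$b{\left(J,k \right)} = \frac{5}{-7 + 14 k}$
$f{\left(U,C \right)} = - \frac{5}{7 \left(-1 + 2 U\right)}$
$f{\left(O,91 \right)} + h{\left(-210 \right)} = - \frac{5}{-7 + 14 \cdot 198} - 210 = - \frac{5}{-7 + 2772} - 210 = - \frac{5}{2765} - 210 = \left(-5\right) \frac{1}{2765} - 210 = - \frac{1}{553} - 210 = - \frac{116131}{553}$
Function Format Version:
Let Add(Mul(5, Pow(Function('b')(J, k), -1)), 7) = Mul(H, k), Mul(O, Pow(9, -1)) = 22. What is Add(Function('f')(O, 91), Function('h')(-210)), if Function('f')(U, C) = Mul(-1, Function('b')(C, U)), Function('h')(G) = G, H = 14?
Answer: Rational(-116131, 553) ≈ -210.00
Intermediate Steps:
O = 198 (O = Mul(9, 22) = 198)
Function('b')(J, k) = Mul(5, Pow(Add(-7, Mul(14, k)), -1))
Function('f')(U, C) = Mul(Rational(-5, 7), Pow(Add(-1, Mul(2, U)), -1)) (Function('f')(U, C) = Mul(-1, Mul(Rational(5, 7), Pow(Add(-1, Mul(2, U)), -1))) = Mul(Rational(-5, 7), Pow(Add(-1, Mul(2, U)), -1)))
Add(Function('f')(O, 91), Function('h')(-210)) = Add(Mul(-5, Pow(Add(-7, Mul(14, 198)), -1)), -210) = Add(Mul(-5, Pow(Add(-7, 2772), -1)), -210) = Add(Mul(-5, Pow(2765, -1)), -210) = Add(Mul(-5, Rational(1, 2765)), -210) = Add(Rational(-1, 553), -210) = Rational(-116131, 553)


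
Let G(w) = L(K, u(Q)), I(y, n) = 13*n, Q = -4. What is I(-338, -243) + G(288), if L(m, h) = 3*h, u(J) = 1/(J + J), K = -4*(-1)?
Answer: -25275/8 ≈ -3159.4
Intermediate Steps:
K = 4
u(J) = 1/(2*J)
G(w) = -3/8 (G(w) = 3*((½)/(-4)) = 3*((½)*(-¼)) = 3*(-⅛) = -3/8)
I(-338, -243) + G(288) = 13*(-243) - 3/8 = -3159 - 3/8 = -25275/8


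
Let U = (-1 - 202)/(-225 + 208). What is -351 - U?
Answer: -6170/17 ≈ -362.94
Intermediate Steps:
U = 203/17 (U = -203/(-17) = -203*(-1/17) = 203/17 ≈ 11.941)
-351 - U = -351 - 1*203/17 = -351 - 203/17 = -6170/17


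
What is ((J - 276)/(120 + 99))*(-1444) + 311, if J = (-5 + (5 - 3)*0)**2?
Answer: 430553/219 ≈ 1966.0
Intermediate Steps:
J = 25 (J = (-5 + 2*0)**2 = (-5 + 0)**2 = (-5)**2 = 25)
((J - 276)/(120 + 99))*(-1444) + 311 = ((25 - 276)/(120 + 99))*(-1444) + 311 = -251/219*(-1444) + 311 = 362444/219 + 311 = 430553/219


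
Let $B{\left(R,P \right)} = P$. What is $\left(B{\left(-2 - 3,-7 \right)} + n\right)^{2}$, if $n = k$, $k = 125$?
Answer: $13924$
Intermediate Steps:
$n = 125$
$\left(B{\left(-2 - 3,-7 \right)} + n\right)^{2} = \left(-7 + 125\right)^{2} = 118^{2} = 13924$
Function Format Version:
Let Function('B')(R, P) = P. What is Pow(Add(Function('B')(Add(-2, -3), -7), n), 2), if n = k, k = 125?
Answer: 13924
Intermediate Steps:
n = 125
Pow(Add(Function('B')(Add(-2, -3), -7), n), 2) = Pow(Add(-7, 125), 2) = Pow(118, 2) = 13924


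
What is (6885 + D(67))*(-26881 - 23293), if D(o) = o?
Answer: -348809648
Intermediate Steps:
(6885 + D(67))*(-26881 - 23293) = (6885 + 67)*(-26881 - 23293) = 6952*(-50174) = -348809648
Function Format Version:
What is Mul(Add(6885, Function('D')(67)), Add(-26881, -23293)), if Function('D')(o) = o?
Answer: -348809648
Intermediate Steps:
Mul(Add(6885, Function('D')(67)), Add(-26881, -23293)) = Mul(Add(6885, 67), Add(-26881, -23293)) = Mul(6952, -50174) = -348809648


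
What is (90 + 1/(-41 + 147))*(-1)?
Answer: -9541/106 ≈ -90.009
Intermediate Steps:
(90 + 1/(-41 + 147))*(-1) = (90 + 1/106)*(-1) = (9541/106)*(-1) = -9541/106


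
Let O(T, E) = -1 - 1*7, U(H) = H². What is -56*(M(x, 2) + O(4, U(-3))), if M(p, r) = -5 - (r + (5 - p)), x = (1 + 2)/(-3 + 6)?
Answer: 1064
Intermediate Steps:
x = 1 (x = 3/3 = 3*(⅓) = 1)
M(p, r) = -10 + p - r (M(p, r) = -5 - (5 + r - p) = -5 + (-5 + p - r) = -10 + p - r)
O(T, E) = -8 (O(T, E) = -1 - 7 = -8)
-56*(M(x, 2) + O(4, U(-3))) = -56*((-10 + 1 - 1*2) - 8) = -56*((-10 + 1 - 2) - 8) = -56*(-11 - 8) = -56*(-19) = 1064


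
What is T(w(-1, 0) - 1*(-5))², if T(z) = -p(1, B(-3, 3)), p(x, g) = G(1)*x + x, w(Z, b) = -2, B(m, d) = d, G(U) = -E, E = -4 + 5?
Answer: 0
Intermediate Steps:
E = 1
G(U) = -1 (G(U) = -1*1 = -1)
p(x, g) = 0 (p(x, g) = -x + x = 0)
T(z) = 0 (T(z) = -1*0 = 0)
T(w(-1, 0) - 1*(-5))² = 0² = 0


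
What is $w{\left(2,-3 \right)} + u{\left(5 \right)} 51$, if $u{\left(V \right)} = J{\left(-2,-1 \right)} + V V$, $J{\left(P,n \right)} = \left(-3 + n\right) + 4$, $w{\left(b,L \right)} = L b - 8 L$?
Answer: $1293$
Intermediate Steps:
$w{\left(b,L \right)} = - 8 L + L b$
$J{\left(P,n \right)} = 1 + n$
$u{\left(V \right)} = V^{2}$ ($u{\left(V \right)} = \left(1 - 1\right) + V V = 0 + V^{2} = V^{2}$)
$w{\left(2,-3 \right)} + u{\left(5 \right)} 51 = - 3 \left(-8 + 2\right) + 5^{2} \cdot 51 = \left(-3\right) \left(-6\right) + 25 \cdot 51 = 18 + 1275 = 1293$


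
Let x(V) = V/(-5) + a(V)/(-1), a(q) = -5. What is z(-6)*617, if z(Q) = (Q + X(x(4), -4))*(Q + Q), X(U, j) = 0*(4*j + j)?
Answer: 44424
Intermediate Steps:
x(V) = 5 - V/5 (x(V) = V/(-5) - 5/(-1) = V*(-1/5) - 5*(-1) = -V/5 + 5 = 5 - V/5)
X(U, j) = 0 (X(U, j) = 0*(5*j) = 0)
z(Q) = 2*Q**2 (z(Q) = (Q + 0)*(Q + Q) = Q*(2*Q) = 2*Q**2)
z(-6)*617 = (2*(-6)**2)*617 = (2*36)*617 = 72*617 = 44424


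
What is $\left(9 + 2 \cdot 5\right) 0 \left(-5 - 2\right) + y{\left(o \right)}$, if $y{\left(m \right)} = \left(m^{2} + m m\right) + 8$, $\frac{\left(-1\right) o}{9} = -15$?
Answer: $36458$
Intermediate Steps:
$o = 135$ ($o = \left(-9\right) \left(-15\right) = 135$)
$y{\left(m \right)} = 8 + 2 m^{2}$ ($y{\left(m \right)} = \left(m^{2} + m^{2}\right) + 8 = 2 m^{2} + 8 = 8 + 2 m^{2}$)
$\left(9 + 2 \cdot 5\right) 0 \left(-5 - 2\right) + y{\left(o \right)} = \left(9 + 2 \cdot 5\right) 0 \left(-5 - 2\right) + \left(8 + 2 \cdot 135^{2}\right) = \left(9 + 10\right) 0 \left(-7\right) + \left(8 + 2 \cdot 18225\right) = 19 \cdot 0 + \left(8 + 36450\right) = 0 + 36458 = 36458$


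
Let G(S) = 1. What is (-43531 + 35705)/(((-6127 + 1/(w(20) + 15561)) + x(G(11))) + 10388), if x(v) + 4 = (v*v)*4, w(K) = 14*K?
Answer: -61985833/33749251 ≈ -1.8367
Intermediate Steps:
x(v) = -4 + 4*v² (x(v) = -4 + (v*v)*4 = -4 + v²*4 = -4 + 4*v²)
(-43531 + 35705)/(((-6127 + 1/(w(20) + 15561)) + x(G(11))) + 10388) = (-43531 + 35705)/(((-6127 + 1/(14*20 + 15561)) + (-4 + 4*1²)) + 10388) = -7826/(((-6127 + 1/(280 + 15561)) + (-4 + 4*1)) + 10388) = -7826/(((-6127 + 1/15841) + (-4 + 4)) + 10388) = -7826/(((-6127 + 1/15841) + 0) + 10388) = -7826/((-97057806/15841 + 0) + 10388) = -7826/(-97057806/15841 + 10388) = -7826/67498502/15841 = -7826*15841/67498502 = -61985833/33749251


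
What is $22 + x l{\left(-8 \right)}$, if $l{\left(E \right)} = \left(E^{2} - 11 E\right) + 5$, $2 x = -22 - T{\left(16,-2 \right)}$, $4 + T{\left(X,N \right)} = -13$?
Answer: $- \frac{741}{2} \approx -370.5$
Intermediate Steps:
$T{\left(X,N \right)} = -17$ ($T{\left(X,N \right)} = -4 - 13 = -17$)
$x = - \frac{5}{2}$ ($x = \frac{-22 - -17}{2} = \frac{-22 + 17}{2} = \frac{1}{2} \left(-5\right) = - \frac{5}{2} \approx -2.5$)
$l{\left(E \right)} = 5 + E^{2} - 11 E$
$22 + x l{\left(-8 \right)} = 22 - \frac{5 \left(5 + \left(-8\right)^{2} - -88\right)}{2} = 22 - \frac{5 \left(5 + 64 + 88\right)}{2} = 22 - \frac{785}{2} = - \frac{741}{2}$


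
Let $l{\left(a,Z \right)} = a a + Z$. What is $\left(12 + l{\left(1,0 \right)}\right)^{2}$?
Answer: $169$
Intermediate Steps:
$l{\left(a,Z \right)} = Z + a^{2}$ ($l{\left(a,Z \right)} = a^{2} + Z = Z + a^{2}$)
$\left(12 + l{\left(1,0 \right)}\right)^{2} = \left(12 + \left(0 + 1^{2}\right)\right)^{2} = \left(12 + \left(0 + 1\right)\right)^{2} = \left(12 + 1\right)^{2} = 13^{2} = 169$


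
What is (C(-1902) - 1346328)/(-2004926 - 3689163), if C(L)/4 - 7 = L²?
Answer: -13124116/5694089 ≈ -2.3049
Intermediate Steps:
C(L) = 28 + 4*L²
(C(-1902) - 1346328)/(-2004926 - 3689163) = ((28 + 4*(-1902)²) - 1346328)/(-2004926 - 3689163) = ((28 + 4*3617604) - 1346328)/(-5694089) = ((28 + 14470416) - 1346328)*(-1/5694089) = (14470444 - 1346328)*(-1/5694089) = 13124116*(-1/5694089) = -13124116/5694089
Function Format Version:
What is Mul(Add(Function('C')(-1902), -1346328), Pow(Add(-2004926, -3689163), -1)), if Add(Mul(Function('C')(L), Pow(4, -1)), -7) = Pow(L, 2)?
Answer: Rational(-13124116, 5694089) ≈ -2.3049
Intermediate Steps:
Function('C')(L) = Add(28, Mul(4, Pow(L, 2)))
Mul(Add(Function('C')(-1902), -1346328), Pow(Add(-2004926, -3689163), -1)) = Mul(Add(Add(28, Mul(4, Pow(-1902, 2))), -1346328), Pow(Add(-2004926, -3689163), -1)) = Mul(Add(Add(28, Mul(4, 3617604)), -1346328), Pow(-5694089, -1)) = Mul(Add(Add(28, 14470416), -1346328), Rational(-1, 5694089)) = Mul(Add(14470444, -1346328), Rational(-1, 5694089)) = Mul(13124116, Rational(-1, 5694089)) = Rational(-13124116, 5694089)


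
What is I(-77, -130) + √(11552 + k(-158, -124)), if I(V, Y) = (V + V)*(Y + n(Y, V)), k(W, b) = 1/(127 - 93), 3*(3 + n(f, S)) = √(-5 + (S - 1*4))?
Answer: 20482 + 9*√164866/34 - 154*I*√86/3 ≈ 20589.0 - 476.05*I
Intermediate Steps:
n(f, S) = -3 + √(-9 + S)/3 (n(f, S) = -3 + √(-5 + (S - 1*4))/3 = -3 + √(-5 + (S - 4))/3 = -3 + √(-5 + (-4 + S))/3 = -3 + √(-9 + S)/3)
k(W, b) = 1/34
I(V, Y) = 2*V*(-3 + Y + √(-9 + V)/3) (I(V, Y) = (V + V)*(Y + (-3 + √(-9 + V)/3)) = (2*V)*(-3 + Y + √(-9 + V)/3) = 2*V*(-3 + Y + √(-9 + V)/3))
I(-77, -130) + √(11552 + k(-158, -124)) = (⅔)*(-77)*(-9 + √(-9 - 77) + 3*(-130)) + √(11552 + 1/34) = (⅔)*(-77)*(-9 + √(-86) - 390) + √(392769/34) = (⅔)*(-77)*(-9 + I*√86 - 390) + 9*√164866/34 = (⅔)*(-77)*(-399 + I*√86) + 9*√164866/34 = (20482 - 154*I*√86/3) + 9*√164866/34 = 20482 + 9*√164866/34 - 154*I*√86/3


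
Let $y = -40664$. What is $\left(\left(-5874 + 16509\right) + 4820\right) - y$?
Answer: $56119$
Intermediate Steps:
$\left(\left(-5874 + 16509\right) + 4820\right) - y = \left(\left(-5874 + 16509\right) + 4820\right) - -40664 = \left(10635 + 4820\right) + 40664 = 15455 + 40664 = 56119$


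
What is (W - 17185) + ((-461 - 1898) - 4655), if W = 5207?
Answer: -18992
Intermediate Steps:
(W - 17185) + ((-461 - 1898) - 4655) = (5207 - 17185) + ((-461 - 1898) - 4655) = -11978 + (-2359 - 4655) = -11978 - 7014 = -18992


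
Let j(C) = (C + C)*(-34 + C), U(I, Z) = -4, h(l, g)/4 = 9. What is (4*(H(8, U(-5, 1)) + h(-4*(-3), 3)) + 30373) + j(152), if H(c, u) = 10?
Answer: 66429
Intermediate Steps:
h(l, g) = 36 (h(l, g) = 4*9 = 36)
j(C) = 2*C*(-34 + C) (j(C) = (2*C)*(-34 + C) = 2*C*(-34 + C))
(4*(H(8, U(-5, 1)) + h(-4*(-3), 3)) + 30373) + j(152) = (4*(10 + 36) + 30373) + 2*152*(-34 + 152) = (4*46 + 30373) + 2*152*118 = (184 + 30373) + 35872 = 30557 + 35872 = 66429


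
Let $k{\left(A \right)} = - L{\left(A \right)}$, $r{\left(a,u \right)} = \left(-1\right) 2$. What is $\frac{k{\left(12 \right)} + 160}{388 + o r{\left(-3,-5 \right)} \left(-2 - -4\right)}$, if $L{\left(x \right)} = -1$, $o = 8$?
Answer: $\frac{161}{356} \approx 0.45225$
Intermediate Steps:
$r{\left(a,u \right)} = -2$
$k{\left(A \right)} = 1$ ($k{\left(A \right)} = \left(-1\right) \left(-1\right) = 1$)
$\frac{k{\left(12 \right)} + 160}{388 + o r{\left(-3,-5 \right)} \left(-2 - -4\right)} = \frac{1 + 160}{388 + 8 \left(-2\right) \left(-2 - -4\right)} = \frac{161}{388 - 16 \left(-2 + 4\right)} = \frac{161}{388 - 32} = \frac{161}{356}$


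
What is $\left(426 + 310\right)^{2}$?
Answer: $541696$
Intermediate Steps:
$\left(426 + 310\right)^{2} = 736^{2} = 541696$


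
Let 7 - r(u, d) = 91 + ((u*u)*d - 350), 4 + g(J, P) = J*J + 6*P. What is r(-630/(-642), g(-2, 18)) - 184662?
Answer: -2112340504/11449 ≈ -1.8450e+5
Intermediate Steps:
g(J, P) = -4 + J² + 6*P (g(J, P) = -4 + (J*J + 6*P) = -4 + (J² + 6*P) = -4 + J² + 6*P)
r(u, d) = 266 - d*u² (r(u, d) = 7 - (91 + ((u*u)*d - 350)) = 7 - (91 + (u²*d - 350)) = 7 - (91 + (d*u² - 350)) = 7 - (91 + (-350 + d*u²)) = 7 - (-259 + d*u²) = 7 + (259 - d*u²) = 266 - d*u²)
r(-630/(-642), g(-2, 18)) - 184662 = (266 - (-4 + (-2)² + 6*18)*(-630/(-642))²) - 184662 = (266 - (-4 + 4 + 108)*(-630*(-1/642))²) - 184662 = (266 - 1*108*(105/107)²) - 184662 = (266 - 1*108*11025/11449) - 184662 = (266 - 1190700/11449) - 184662 = 1854734/11449 - 184662 = -2112340504/11449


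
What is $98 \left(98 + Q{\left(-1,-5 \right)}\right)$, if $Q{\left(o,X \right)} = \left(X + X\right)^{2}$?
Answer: $19404$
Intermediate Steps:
$Q{\left(o,X \right)} = 4 X^{2}$ ($Q{\left(o,X \right)} = \left(2 X\right)^{2} = 4 X^{2}$)
$98 \left(98 + Q{\left(-1,-5 \right)}\right) = 98 \left(98 + 4 \left(-5\right)^{2}\right) = 98 \left(98 + 4 \cdot 25\right) = 98 \left(98 + 100\right) = 98 \cdot 198 = 19404$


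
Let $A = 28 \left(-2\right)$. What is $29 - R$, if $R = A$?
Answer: $85$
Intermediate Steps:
$A = -56$
$R = -56$
$29 - R = 29 - -56 = 29 + 56 = 85$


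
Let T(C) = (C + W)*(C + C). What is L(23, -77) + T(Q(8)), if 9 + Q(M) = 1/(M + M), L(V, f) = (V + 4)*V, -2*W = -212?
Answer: -142591/128 ≈ -1114.0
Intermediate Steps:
W = 106 (W = -½*(-212) = 106)
L(V, f) = V*(4 + V) (L(V, f) = (4 + V)*V = V*(4 + V))
Q(M) = -9 + 1/(2*M) (Q(M) = -9 + 1/(M + M) = -9 + 1/(2*M))
T(C) = 2*C*(106 + C) (T(C) = (C + 106)*(C + C) = (106 + C)*(2*C) = 2*C*(106 + C))
L(23, -77) + T(Q(8)) = 23*(4 + 23) + 2*(-9 + (½)/8)*(106 + (-9 + (½)/8)) = 23*27 + 2*(-9 + (½)*(⅛))*(106 + (-9 + (½)*(⅛))) = 621 + 2*(-9 + 1/16)*(106 + (-9 + 1/16)) = 621 + 2*(-143/16)*(106 - 143/16) = 621 + 2*(-143/16)*(1553/16) = 621 - 222079/128 = -142591/128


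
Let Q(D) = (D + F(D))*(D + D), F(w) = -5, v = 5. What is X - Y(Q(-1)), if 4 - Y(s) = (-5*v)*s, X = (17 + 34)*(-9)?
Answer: -763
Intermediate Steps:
Q(D) = 2*D*(-5 + D) (Q(D) = (D - 5)*(D + D) = (-5 + D)*(2*D) = 2*D*(-5 + D))
X = -459 (X = 51*(-9) = -459)
Y(s) = 4 + 25*s (Y(s) = 4 - (-5*5)*s = 4 - (-25)*s = 4 + 25*s)
X - Y(Q(-1)) = -459 - (4 + 25*(2*(-1)*(-5 - 1))) = -459 - (4 + 25*(2*(-1)*(-6))) = -459 - (4 + 25*12) = -459 - (4 + 300) = -459 - 1*304 = -459 - 304 = -763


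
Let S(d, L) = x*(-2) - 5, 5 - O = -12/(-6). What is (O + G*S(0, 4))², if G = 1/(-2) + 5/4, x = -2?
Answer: 81/16 ≈ 5.0625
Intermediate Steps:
G = ¾ (G = 1*(-½) + 5*(¼) = -½ + 5/4 = ¾ ≈ 0.75000)
O = 3 (O = 5 - (-12)/(-6) = 5 - (-12)*(-1)/6 = 5 - 1*2 = 5 - 2 = 3)
S(d, L) = -1 (S(d, L) = -2*(-2) - 5 = 4 - 5 = -1)
(O + G*S(0, 4))² = (3 + (¾)*(-1))² = (3 - ¾)² = (9/4)² = 81/16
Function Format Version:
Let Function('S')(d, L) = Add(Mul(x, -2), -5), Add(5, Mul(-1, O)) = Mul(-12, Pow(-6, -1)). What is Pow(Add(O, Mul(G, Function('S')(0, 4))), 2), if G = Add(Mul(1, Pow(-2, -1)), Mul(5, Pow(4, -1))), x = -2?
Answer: Rational(81, 16) ≈ 5.0625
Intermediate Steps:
G = Rational(3, 4) (G = Add(Mul(1, Rational(-1, 2)), Mul(5, Rational(1, 4))) = Add(Rational(-1, 2), Rational(5, 4)) = Rational(3, 4) ≈ 0.75000)
O = 3 (O = Add(5, Mul(-1, Mul(-12, Pow(-6, -1)))) = Add(5, Mul(-1, Mul(-12, Rational(-1, 6)))) = Add(5, Mul(-1, 2)) = Add(5, -2) = 3)
Function('S')(d, L) = -1 (Function('S')(d, L) = Add(Mul(-2, -2), -5) = Add(4, -5) = -1)
Pow(Add(O, Mul(G, Function('S')(0, 4))), 2) = Pow(Add(3, Mul(Rational(3, 4), -1)), 2) = Pow(Add(3, Rational(-3, 4)), 2) = Pow(Rational(9, 4), 2) = Rational(81, 16)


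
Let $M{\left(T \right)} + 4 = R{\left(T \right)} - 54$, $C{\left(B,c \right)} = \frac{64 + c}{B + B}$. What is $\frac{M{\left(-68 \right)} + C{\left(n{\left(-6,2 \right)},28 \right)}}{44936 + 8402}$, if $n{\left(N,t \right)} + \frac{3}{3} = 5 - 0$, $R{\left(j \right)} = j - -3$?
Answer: $- \frac{223}{106676} \approx -0.0020904$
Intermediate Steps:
$R{\left(j \right)} = 3 + j$ ($R{\left(j \right)} = j + 3 = 3 + j$)
$n{\left(N,t \right)} = 4$ ($n{\left(N,t \right)} = -1 + \left(5 - 0\right) = -1 + \left(5 + 0\right) = -1 + 5 = 4$)
$C{\left(B,c \right)} = \frac{64 + c}{2 B}$
$M{\left(T \right)} = -55 + T$ ($M{\left(T \right)} = -4 + \left(\left(3 + T\right) - 54\right) = -4 + \left(-51 + T\right) = -55 + T$)
$\frac{M{\left(-68 \right)} + C{\left(n{\left(-6,2 \right)},28 \right)}}{44936 + 8402} = \frac{\left(-55 - 68\right) + \frac{64 + 28}{2 \cdot 4}}{44936 + 8402} = \frac{-123 + \frac{1}{2} \cdot \frac{1}{4} \cdot 92}{53338} = \left(-123 + \frac{23}{2}\right) \frac{1}{53338} = \left(- \frac{223}{2}\right) \frac{1}{53338} = - \frac{223}{106676}$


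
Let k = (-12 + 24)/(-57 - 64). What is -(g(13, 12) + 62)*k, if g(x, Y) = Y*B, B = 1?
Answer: 888/121 ≈ 7.3388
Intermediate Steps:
k = -12/121 (k = 12/(-121) = 12*(-1/121) = -12/121 ≈ -0.099174)
g(x, Y) = Y (g(x, Y) = Y*1 = Y)
-(g(13, 12) + 62)*k = -(12 + 62)*(-12)/121 = -74*(-12)/121 = -1*(-888/121) = 888/121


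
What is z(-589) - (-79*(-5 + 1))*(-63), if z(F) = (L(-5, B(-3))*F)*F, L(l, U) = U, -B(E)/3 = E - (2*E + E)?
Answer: -6224670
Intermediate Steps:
B(E) = 6*E (B(E) = -3*(E - (2*E + E)) = -3*(E - 3*E) = -(-6)*E = 6*E)
z(F) = -18*F**2 (z(F) = ((6*(-3))*F)*F = (-18*F)*F = -18*F**2)
z(-589) - (-79*(-5 + 1))*(-63) = -18*(-589)**2 - (-79*(-5 + 1))*(-63) = -18*346921 - (-79*(-4))*(-63) = -6244578 - (-79*(-4))*(-63) = -6244578 - 316*(-63) = -6244578 - 1*(-19908) = -6244578 + 19908 = -6224670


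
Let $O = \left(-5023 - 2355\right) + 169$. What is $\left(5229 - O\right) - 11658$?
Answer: $780$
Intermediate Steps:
$O = -7209$ ($O = -7378 + 169 = -7209$)
$\left(5229 - O\right) - 11658 = \left(5229 - -7209\right) - 11658 = \left(5229 + 7209\right) - 11658 = 12438 - 11658 = 780$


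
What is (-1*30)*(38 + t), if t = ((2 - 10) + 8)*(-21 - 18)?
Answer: -1140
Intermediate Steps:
t = 0 (t = (-8 + 8)*(-39) = 0*(-39) = 0)
(-1*30)*(38 + t) = (-1*30)*(38 + 0) = -30*38 = -1140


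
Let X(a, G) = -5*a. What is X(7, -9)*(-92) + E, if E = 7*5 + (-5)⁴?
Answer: 3880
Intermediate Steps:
E = 660 (E = 35 + 625 = 660)
X(7, -9)*(-92) + E = -5*7*(-92) + 660 = -35*(-92) + 660 = 3220 + 660 = 3880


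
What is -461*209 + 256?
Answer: -96093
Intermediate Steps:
-461*209 + 256 = -96349 + 256 = -96093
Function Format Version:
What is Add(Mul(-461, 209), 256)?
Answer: -96093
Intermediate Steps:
Add(Mul(-461, 209), 256) = Add(-96349, 256) = -96093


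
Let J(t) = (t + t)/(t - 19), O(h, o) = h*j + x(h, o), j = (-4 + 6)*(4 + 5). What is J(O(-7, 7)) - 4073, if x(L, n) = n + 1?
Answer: -557765/137 ≈ -4071.3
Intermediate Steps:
x(L, n) = 1 + n
j = 18 (j = 2*9 = 18)
O(h, o) = 1 + o + 18*h (O(h, o) = h*18 + (1 + o) = 18*h + (1 + o) = 1 + o + 18*h)
J(t) = 2*t/(-19 + t) (J(t) = (2*t)/(-19 + t) = 2*t/(-19 + t))
J(O(-7, 7)) - 4073 = 2*(1 + 7 + 18*(-7))/(-19 + (1 + 7 + 18*(-7))) - 4073 = 2*(1 + 7 - 126)/(-19 + (1 + 7 - 126)) - 4073 = 2*(-118)/(-19 - 118) - 4073 = 2*(-118)/(-137) - 4073 = 2*(-118)*(-1/137) - 4073 = 236/137 - 4073 = -557765/137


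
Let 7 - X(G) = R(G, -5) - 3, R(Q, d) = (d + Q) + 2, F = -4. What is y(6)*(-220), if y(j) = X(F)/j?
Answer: -1870/3 ≈ -623.33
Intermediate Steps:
R(Q, d) = 2 + Q + d (R(Q, d) = (Q + d) + 2 = 2 + Q + d)
X(G) = 13 - G (X(G) = 7 - ((2 + G - 5) - 3) = 7 - ((-3 + G) - 3) = 7 - (-6 + G) = 7 + (6 - G) = 13 - G)
y(j) = 17/j (y(j) = (13 - 1*(-4))/j = (13 + 4)/j = 17/j)
y(6)*(-220) = (17/6)*(-220) = -1870/3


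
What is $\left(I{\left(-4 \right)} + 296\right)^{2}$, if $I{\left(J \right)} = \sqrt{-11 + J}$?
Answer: $\left(296 + i \sqrt{15}\right)^{2} \approx 87601.0 + 2292.8 i$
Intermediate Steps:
$\left(I{\left(-4 \right)} + 296\right)^{2} = \left(\sqrt{-11 - 4} + 296\right)^{2} = \left(\sqrt{-15} + 296\right)^{2} = \left(i \sqrt{15} + 296\right)^{2} = \left(296 + i \sqrt{15}\right)^{2}$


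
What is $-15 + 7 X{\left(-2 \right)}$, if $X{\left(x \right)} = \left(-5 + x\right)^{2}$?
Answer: $328$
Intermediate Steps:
$-15 + 7 X{\left(-2 \right)} = -15 + 7 \left(-5 - 2\right)^{2} = -15 + 7 \left(-7\right)^{2} = -15 + 7 \cdot 49 = -15 + 343 = 328$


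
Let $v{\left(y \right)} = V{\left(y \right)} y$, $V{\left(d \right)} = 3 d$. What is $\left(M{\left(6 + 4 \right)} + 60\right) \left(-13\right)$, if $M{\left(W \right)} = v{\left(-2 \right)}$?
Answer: $-936$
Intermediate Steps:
$v{\left(y \right)} = 3 y^{2}$ ($v{\left(y \right)} = 3 y y = 3 y^{2}$)
$M{\left(W \right)} = 12$ ($M{\left(W \right)} = 3 \left(-2\right)^{2} = 3 \cdot 4 = 12$)
$\left(M{\left(6 + 4 \right)} + 60\right) \left(-13\right) = \left(12 + 60\right) \left(-13\right) = 72 \left(-13\right) = -936$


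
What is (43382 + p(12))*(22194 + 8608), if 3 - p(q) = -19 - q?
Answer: 1337299632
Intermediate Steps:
p(q) = 22 + q (p(q) = 3 - (-19 - q) = 3 + (19 + q) = 22 + q)
(43382 + p(12))*(22194 + 8608) = (43382 + (22 + 12))*(22194 + 8608) = (43382 + 34)*30802 = 43416*30802 = 1337299632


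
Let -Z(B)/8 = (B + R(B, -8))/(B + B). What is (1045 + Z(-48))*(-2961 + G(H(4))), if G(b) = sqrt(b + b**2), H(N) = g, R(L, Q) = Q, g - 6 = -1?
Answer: -3080427 + 3121*sqrt(30)/3 ≈ -3.0747e+6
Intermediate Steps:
g = 5 (g = 6 - 1 = 5)
H(N) = 5
Z(B) = -4*(-8 + B)/B (Z(B) = -8*(B - 8)/(B + B) = -8*(-8 + B)/(2*B) = -8*(-8 + B)*1/(2*B) = -4*(-8 + B)/B)
(1045 + Z(-48))*(-2961 + G(H(4))) = (1045 + (-4 + 32/(-48)))*(-2961 + sqrt(5*(1 + 5))) = (1045 + (-4 + 32*(-1/48)))*(-2961 + sqrt(5*6)) = (1045 + (-4 - 2/3))*(-2961 + sqrt(30)) = (1045 - 14/3)*(-2961 + sqrt(30)) = 3121*(-2961 + sqrt(30))/3 = -3080427 + 3121*sqrt(30)/3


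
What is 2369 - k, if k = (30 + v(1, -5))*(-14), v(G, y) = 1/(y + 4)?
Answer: 2775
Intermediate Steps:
v(G, y) = 1/(4 + y)
k = -406 (k = (30 + 1/(4 - 5))*(-14) = (30 + 1/(-1))*(-14) = (30 - 1)*(-14) = 29*(-14) = -406)
2369 - k = 2369 - 1*(-406) = 2369 + 406 = 2775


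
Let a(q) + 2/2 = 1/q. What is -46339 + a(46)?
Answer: -2131639/46 ≈ -46340.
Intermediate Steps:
a(q) = -1 + 1/q
-46339 + a(46) = -46339 + (1 - 1*46)/46 = -46339 + (1 - 46)/46 = -46339 + (1/46)*(-45) = -46339 - 45/46 = -2131639/46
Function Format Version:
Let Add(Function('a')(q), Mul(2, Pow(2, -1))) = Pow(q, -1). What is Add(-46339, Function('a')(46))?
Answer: Rational(-2131639, 46) ≈ -46340.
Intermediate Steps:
Function('a')(q) = Add(-1, Pow(q, -1))
Add(-46339, Function('a')(46)) = Add(-46339, Mul(Pow(46, -1), Add(1, Mul(-1, 46)))) = Add(-46339, Mul(Rational(1, 46), Add(1, -46))) = Add(-46339, Mul(Rational(1, 46), -45)) = Add(-46339, Rational(-45, 46)) = Rational(-2131639, 46)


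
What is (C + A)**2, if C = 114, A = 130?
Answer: 59536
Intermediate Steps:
(C + A)**2 = (114 + 130)**2 = 244**2 = 59536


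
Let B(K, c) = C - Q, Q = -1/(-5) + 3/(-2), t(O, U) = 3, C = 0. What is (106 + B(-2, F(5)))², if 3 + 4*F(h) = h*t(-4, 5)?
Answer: 1151329/100 ≈ 11513.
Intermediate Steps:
Q = -13/10 (Q = -1*(-⅕) + 3*(-½) = ⅕ - 3/2 = -13/10 ≈ -1.3000)
F(h) = -¾ + 3*h/4 (F(h) = -¾ + (h*3)/4 = -¾ + (3*h)/4 = -¾ + 3*h/4)
B(K, c) = 13/10 (B(K, c) = 0 - 1*(-13/10) = 0 + 13/10 = 13/10)
(106 + B(-2, F(5)))² = (106 + 13/10)² = (1073/10)² = 1151329/100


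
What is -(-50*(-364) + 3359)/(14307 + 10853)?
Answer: -21559/25160 ≈ -0.85688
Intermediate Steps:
-(-50*(-364) + 3359)/(14307 + 10853) = -(18200 + 3359)/25160 = -21559/25160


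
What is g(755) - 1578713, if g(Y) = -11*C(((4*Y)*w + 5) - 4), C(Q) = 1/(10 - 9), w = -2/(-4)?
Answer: -1578724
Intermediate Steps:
w = 1/2 (w = -2*(-1/4) = 1/2 ≈ 0.50000)
C(Q) = 1 (C(Q) = 1/1 = 1)
g(Y) = -11 (g(Y) = -11*1 = -11)
g(755) - 1578713 = -11 - 1578713 = -1578724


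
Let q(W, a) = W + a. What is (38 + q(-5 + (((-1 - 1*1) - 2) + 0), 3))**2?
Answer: 1024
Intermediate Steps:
(38 + q(-5 + (((-1 - 1*1) - 2) + 0), 3))**2 = (38 + ((-5 + (((-1 - 1*1) - 2) + 0)) + 3))**2 = (38 + ((-5 + (((-1 - 1) - 2) + 0)) + 3))**2 = (38 + ((-5 + ((-2 - 2) + 0)) + 3))**2 = (38 + ((-5 + (-4 + 0)) + 3))**2 = (38 + ((-5 - 4) + 3))**2 = (38 + (-9 + 3))**2 = (38 - 6)**2 = 32**2 = 1024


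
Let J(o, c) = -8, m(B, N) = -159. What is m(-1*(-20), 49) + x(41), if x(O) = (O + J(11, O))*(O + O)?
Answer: 2547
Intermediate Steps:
x(O) = 2*O*(-8 + O) (x(O) = (O - 8)*(O + O) = (-8 + O)*(2*O) = 2*O*(-8 + O))
m(-1*(-20), 49) + x(41) = -159 + 2*41*(-8 + 41) = -159 + 2*41*33 = -159 + 2706 = 2547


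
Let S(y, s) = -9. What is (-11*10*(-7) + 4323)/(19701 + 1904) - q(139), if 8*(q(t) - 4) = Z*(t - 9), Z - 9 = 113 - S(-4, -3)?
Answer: -184291883/86420 ≈ -2132.5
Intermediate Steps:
Z = 131 (Z = 9 + (113 - 1*(-9)) = 9 + (113 + 9) = 9 + 122 = 131)
q(t) = -1147/8 + 131*t/8 (q(t) = 4 + (131*(t - 9))/8 = 4 + (131*(-9 + t))/8 = 4 + (-1179 + 131*t)/8 = 4 + (-1179/8 + 131*t/8) = -1147/8 + 131*t/8)
(-11*10*(-7) + 4323)/(19701 + 1904) - q(139) = (-11*10*(-7) + 4323)/(19701 + 1904) - (-1147/8 + (131/8)*139) = (-110*(-7) + 4323)/21605 - (-1147/8 + 18209/8) = (770 + 4323)*(1/21605) - 1*8531/4 = 5093*(1/21605) - 8531/4 = 5093/21605 - 8531/4 = -184291883/86420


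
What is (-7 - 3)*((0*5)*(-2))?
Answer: 0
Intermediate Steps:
(-7 - 3)*((0*5)*(-2)) = -0*(-2) = -10*0 = 0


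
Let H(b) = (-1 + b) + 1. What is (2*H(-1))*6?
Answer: -12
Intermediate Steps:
H(b) = b
(2*H(-1))*6 = (2*(-1))*6 = -2*6 = -12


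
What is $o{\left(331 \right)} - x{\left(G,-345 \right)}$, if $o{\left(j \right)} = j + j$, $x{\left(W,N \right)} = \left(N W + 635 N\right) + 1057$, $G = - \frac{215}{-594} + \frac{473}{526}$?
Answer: $\frac{5705100155}{26037} \approx 2.1912 \cdot 10^{5}$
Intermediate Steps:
$G = \frac{98513}{78111}$ ($G = \left(-215\right) \left(- \frac{1}{594}\right) + 473 \cdot \frac{1}{526} = \frac{215}{594} + \frac{473}{526} = \frac{98513}{78111} \approx 1.2612$)
$x{\left(W,N \right)} = 1057 + 635 N + N W$ ($x{\left(W,N \right)} = \left(635 N + N W\right) + 1057 = 1057 + 635 N + N W$)
$o{\left(j \right)} = 2 j$
$o{\left(331 \right)} - x{\left(G,-345 \right)} = 2 \cdot 331 - \left(1057 + 635 \left(-345\right) - \frac{11328995}{26037}\right) = 662 - \left(1057 - 219075 - \frac{11328995}{26037}\right) = 662 - - \frac{5687863661}{26037} = 662 + \frac{5687863661}{26037} = \frac{5705100155}{26037}$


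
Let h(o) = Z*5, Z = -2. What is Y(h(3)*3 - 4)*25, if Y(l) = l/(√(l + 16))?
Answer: 425*I*√2/3 ≈ 200.35*I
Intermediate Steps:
h(o) = -10 (h(o) = -2*5 = -10)
Y(l) = l/√(16 + l) (Y(l) = l/(√(16 + l)) = l/√(16 + l))
Y(h(3)*3 - 4)*25 = ((-10*3 - 4)/√(16 + (-10*3 - 4)))*25 = ((-30 - 4)/√(16 + (-30 - 4)))*25 = -34/√(16 - 34)*25 = -(-17)*I*√2/3*25 = (17*I*√2/3)*25 = 425*I*√2/3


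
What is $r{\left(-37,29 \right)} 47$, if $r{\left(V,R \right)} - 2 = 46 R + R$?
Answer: $64155$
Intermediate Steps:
$r{\left(V,R \right)} = 2 + 47 R$ ($r{\left(V,R \right)} = 2 + \left(46 R + R\right) = 2 + 47 R$)
$r{\left(-37,29 \right)} 47 = \left(2 + 47 \cdot 29\right) 47 = \left(2 + 1363\right) 47 = 1365 \cdot 47 = 64155$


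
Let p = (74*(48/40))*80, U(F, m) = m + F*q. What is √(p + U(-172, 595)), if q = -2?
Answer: √8043 ≈ 89.683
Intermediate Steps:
U(F, m) = m - 2*F (U(F, m) = m + F*(-2) = m - 2*F)
p = 7104 (p = (74*(48*(1/40)))*80 = (74*(6/5))*80 = (444/5)*80 = 7104)
√(p + U(-172, 595)) = √(7104 + (595 - 2*(-172))) = √(7104 + (595 + 344)) = √(7104 + 939) = √8043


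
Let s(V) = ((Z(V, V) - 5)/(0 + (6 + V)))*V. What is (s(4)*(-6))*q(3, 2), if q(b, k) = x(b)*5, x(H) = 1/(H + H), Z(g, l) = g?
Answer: 2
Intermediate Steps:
x(H) = 1/(2*H)
s(V) = V*(-5 + V)/(6 + V) (s(V) = ((V - 5)/(0 + (6 + V)))*V = ((-5 + V)/(6 + V))*V = V*(-5 + V)/(6 + V))
q(b, k) = 5/(2*b) (q(b, k) = (1/(2*b))*5 = 5/(2*b))
(s(4)*(-6))*q(3, 2) = ((4*(-5 + 4)/(6 + 4))*(-6))*((5/2)/3) = ((4*(-1)/10)*(-6))*((5/2)*(⅓)) = ((4*(⅒)*(-1))*(-6))*(⅚) = -⅖*(-6)*(⅚) = (12/5)*(⅚) = 2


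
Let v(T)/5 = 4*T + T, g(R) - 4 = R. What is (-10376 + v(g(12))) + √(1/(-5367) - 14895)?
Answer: -9976 + I*√429045848022/5367 ≈ -9976.0 + 122.05*I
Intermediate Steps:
g(R) = 4 + R
v(T) = 25*T (v(T) = 5*(4*T + T) = 5*(5*T) = 25*T)
(-10376 + v(g(12))) + √(1/(-5367) - 14895) = (-10376 + 25*(4 + 12)) + √(1/(-5367) - 14895) = (-10376 + 25*16) + √(-1/5367 - 14895) = (-10376 + 400) + √(-79941466/5367) = -9976 + I*√429045848022/5367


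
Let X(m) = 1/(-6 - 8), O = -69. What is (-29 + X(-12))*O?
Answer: 28083/14 ≈ 2005.9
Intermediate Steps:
X(m) = -1/14 (X(m) = 1/(-14) = -1/14)
(-29 + X(-12))*O = (-29 - 1/14)*(-69) = -407/14*(-69) = 28083/14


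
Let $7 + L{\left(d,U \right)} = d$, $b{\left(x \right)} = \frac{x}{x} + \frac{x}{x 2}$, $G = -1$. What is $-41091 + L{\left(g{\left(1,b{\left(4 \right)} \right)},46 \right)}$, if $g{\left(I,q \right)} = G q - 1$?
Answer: $- \frac{82201}{2} \approx -41101.0$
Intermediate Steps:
$b{\left(x \right)} = \frac{3}{2}$ ($b{\left(x \right)} = 1 + \frac{x}{2 x} = 1 + x \frac{1}{2 x} = 1 + \frac{1}{2} = \frac{3}{2}$)
$g{\left(I,q \right)} = -1 - q$ ($g{\left(I,q \right)} = - q - 1 = -1 - q$)
$L{\left(d,U \right)} = -7 + d$
$-41091 + L{\left(g{\left(1,b{\left(4 \right)} \right)},46 \right)} = -41091 - \frac{19}{2} = - \frac{82201}{2}$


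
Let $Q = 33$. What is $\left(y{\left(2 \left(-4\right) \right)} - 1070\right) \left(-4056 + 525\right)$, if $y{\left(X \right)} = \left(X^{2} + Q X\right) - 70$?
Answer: $4731540$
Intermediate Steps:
$y{\left(X \right)} = -70 + X^{2} + 33 X$ ($y{\left(X \right)} = \left(X^{2} + 33 X\right) - 70 = -70 + X^{2} + 33 X$)
$\left(y{\left(2 \left(-4\right) \right)} - 1070\right) \left(-4056 + 525\right) = \left(\left(-70 + \left(2 \left(-4\right)\right)^{2} + 33 \cdot 2 \left(-4\right)\right) - 1070\right) \left(-4056 + 525\right) = \left(\left(-70 + \left(-8\right)^{2} + 33 \left(-8\right)\right) - 1070\right) \left(-3531\right) = \left(\left(-70 + 64 - 264\right) - 1070\right) \left(-3531\right) = \left(-270 - 1070\right) \left(-3531\right) = \left(-1340\right) \left(-3531\right) = 4731540$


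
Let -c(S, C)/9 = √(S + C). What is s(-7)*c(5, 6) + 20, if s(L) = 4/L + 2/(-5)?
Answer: 20 + 306*√11/35 ≈ 48.997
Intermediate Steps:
s(L) = -⅖ + 4/L (s(L) = 4/L + 2*(-⅕) = 4/L - ⅖ = -⅖ + 4/L)
c(S, C) = -9*√(C + S) (c(S, C) = -9*√(S + C) = -9*√(C + S))
s(-7)*c(5, 6) + 20 = (-⅖ + 4/(-7))*(-9*√(6 + 5)) + 20 = (-⅖ + 4*(-⅐))*(-9*√11) + 20 = (-⅖ - 4/7)*(-9*√11) + 20 = -(-306)*√11/35 + 20 = 306*√11/35 + 20 = 20 + 306*√11/35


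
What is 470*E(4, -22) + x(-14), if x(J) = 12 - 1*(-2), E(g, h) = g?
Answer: 1894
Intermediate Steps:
x(J) = 14 (x(J) = 12 + 2 = 14)
470*E(4, -22) + x(-14) = 470*4 + 14 = 1880 + 14 = 1894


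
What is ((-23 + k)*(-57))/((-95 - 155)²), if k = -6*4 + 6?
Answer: 2337/62500 ≈ 0.037392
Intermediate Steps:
k = -18 (k = -24 + 6 = -18)
((-23 + k)*(-57))/((-95 - 155)²) = ((-23 - 18)*(-57))/((-95 - 155)²) = (-41*(-57))/((-250)²) = 2337/62500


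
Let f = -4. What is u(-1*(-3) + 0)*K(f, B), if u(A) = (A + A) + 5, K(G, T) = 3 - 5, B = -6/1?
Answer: -22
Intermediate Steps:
B = -6 (B = -6*1 = -6)
K(G, T) = -2
u(A) = 5 + 2*A (u(A) = 2*A + 5 = 5 + 2*A)
u(-1*(-3) + 0)*K(f, B) = (5 + 2*(-1*(-3) + 0))*(-2) = (5 + 2*(3 + 0))*(-2) = (5 + 2*3)*(-2) = (5 + 6)*(-2) = 11*(-2) = -22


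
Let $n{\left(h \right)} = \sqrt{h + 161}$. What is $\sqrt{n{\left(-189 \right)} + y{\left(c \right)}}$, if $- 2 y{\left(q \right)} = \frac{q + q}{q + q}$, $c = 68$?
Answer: $\frac{\sqrt{-2 + 8 i \sqrt{7}}}{2} \approx 1.5516 + 1.7052 i$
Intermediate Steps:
$y{\left(q \right)} = - \frac{1}{2}$ ($y{\left(q \right)} = - \frac{\left(q + q\right) \frac{1}{q + q}}{2} = - \frac{2 q \frac{1}{2 q}}{2} = \left(- \frac{1}{2}\right) 1 = - \frac{1}{2}$)
$n{\left(h \right)} = \sqrt{161 + h}$
$\sqrt{n{\left(-189 \right)} + y{\left(c \right)}} = \sqrt{\sqrt{161 - 189} - \frac{1}{2}} = \sqrt{\sqrt{-28} - \frac{1}{2}} = \sqrt{2 i \sqrt{7} - \frac{1}{2}} = \sqrt{- \frac{1}{2} + 2 i \sqrt{7}}$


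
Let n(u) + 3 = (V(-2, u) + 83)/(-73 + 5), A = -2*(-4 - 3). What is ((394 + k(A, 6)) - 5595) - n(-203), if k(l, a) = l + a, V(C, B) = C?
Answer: -352023/68 ≈ -5176.8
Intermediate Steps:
A = 14 (A = -2*(-7) = 14)
k(l, a) = a + l
n(u) = -285/68 (n(u) = -3 + (-2 + 83)/(-73 + 5) = -3 + 81/(-68) = -3 + 81*(-1/68) = -3 - 81/68 = -285/68)
((394 + k(A, 6)) - 5595) - n(-203) = ((394 + (6 + 14)) - 5595) - 1*(-285/68) = ((394 + 20) - 5595) + 285/68 = (414 - 5595) + 285/68 = -5181 + 285/68 = -352023/68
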